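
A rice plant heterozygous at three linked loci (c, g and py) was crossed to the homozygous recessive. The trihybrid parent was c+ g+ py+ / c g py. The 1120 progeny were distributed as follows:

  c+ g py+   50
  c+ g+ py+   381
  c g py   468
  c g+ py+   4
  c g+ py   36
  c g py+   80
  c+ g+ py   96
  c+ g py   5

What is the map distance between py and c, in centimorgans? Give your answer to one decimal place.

16.5 centimorgans

The two rarest classes, c g+ py+ and c+ g py, are the double crossovers. Comparing them with the parentals, only the c allele has switched, so c is the middle locus and the order is g – c – py.
Crossovers in the c–py interval produce the single-crossover classes c+ g+ py and c g py+ (96 + 80 = 176) plus the double crossovers (9).
RF(c–py) = (176 + 9) / 1120 = 185/1120 = 0.1652 → 16.5 centimorgans.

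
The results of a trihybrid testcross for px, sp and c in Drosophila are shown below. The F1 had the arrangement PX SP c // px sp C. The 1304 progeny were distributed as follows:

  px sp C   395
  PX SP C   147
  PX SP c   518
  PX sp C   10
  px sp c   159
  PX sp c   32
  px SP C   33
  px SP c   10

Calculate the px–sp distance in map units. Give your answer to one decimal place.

6.5 map units

The two rarest classes, px SP c and PX sp C, are the double crossovers. Comparing them with the parentals, only the px allele has switched, so px is the middle locus and the order is c – px – sp.
Crossovers in the px–sp interval produce the single-crossover classes PX sp c and px SP C (32 + 33 = 65) plus the double crossovers (20).
RF(px–sp) = (65 + 20) / 1304 = 85/1304 = 0.0652 → 6.5 map units.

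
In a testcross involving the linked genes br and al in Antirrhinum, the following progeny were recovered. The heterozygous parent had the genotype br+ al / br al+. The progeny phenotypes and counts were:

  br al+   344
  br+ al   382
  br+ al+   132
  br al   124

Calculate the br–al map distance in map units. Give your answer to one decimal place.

26.1 map units

The recombinant classes are br+ al+ and br al: 132 + 124 = 256.
Recombination frequency = 256/982 = 0.2607 ≈ 26.1%, i.e. 26.1 map units.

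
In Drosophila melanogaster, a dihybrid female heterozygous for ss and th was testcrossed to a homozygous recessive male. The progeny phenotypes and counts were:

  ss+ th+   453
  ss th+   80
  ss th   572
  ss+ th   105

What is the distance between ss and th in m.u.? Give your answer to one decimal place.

The two most frequent classes, ss+ th+ (453) and ss th (572), are the parental types, so the F1 was ss+ th+ / ss th.
The recombinant classes are ss+ th and ss th+: 105 + 80 = 185.
Recombination frequency = 185/1210 = 0.1529 ≈ 15.3%, i.e. 15.3 m.u.

15.3 m.u.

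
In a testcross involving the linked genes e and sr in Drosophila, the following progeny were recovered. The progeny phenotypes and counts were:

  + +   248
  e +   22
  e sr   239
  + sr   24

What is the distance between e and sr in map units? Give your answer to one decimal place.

The two most frequent classes, + + (248) and e sr (239), are the parental types, so the F1 was + + / e sr.
The recombinant classes are + sr and e +: 24 + 22 = 46.
Recombination frequency = 46/533 = 0.0863 ≈ 8.6%, i.e. 8.6 map units.

8.6 map units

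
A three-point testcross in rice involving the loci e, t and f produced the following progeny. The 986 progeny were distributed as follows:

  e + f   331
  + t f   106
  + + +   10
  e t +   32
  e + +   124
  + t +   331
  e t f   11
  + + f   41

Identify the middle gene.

The two most frequent reciprocal classes, + t + and e + f, are the parental types, so the F1 was + t + / e + f.
The two rarest classes, + + + and e t f, are the double crossovers. Comparing them with the parentals, only the t allele has switched, so t is the middle locus and the order is f – t – e.

t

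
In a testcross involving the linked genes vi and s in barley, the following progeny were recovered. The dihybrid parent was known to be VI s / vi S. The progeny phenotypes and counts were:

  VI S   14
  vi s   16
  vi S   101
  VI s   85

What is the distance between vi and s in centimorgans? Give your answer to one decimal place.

The recombinant classes are VI S and vi s: 14 + 16 = 30.
Recombination frequency = 30/216 = 0.1389 ≈ 13.9%, i.e. 13.9 centimorgans.

13.9 centimorgans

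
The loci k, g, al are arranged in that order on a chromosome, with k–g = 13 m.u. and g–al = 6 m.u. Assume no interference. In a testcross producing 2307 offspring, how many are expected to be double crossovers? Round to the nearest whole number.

18

Map distances give recombination frequencies of 0.130 and 0.060 for the two intervals.
With no interference, expected double-crossover frequency = 0.130 × 0.060 = 0.00780.
Expected number = 0.00780 × 2307 = 17.99 ≈ 18.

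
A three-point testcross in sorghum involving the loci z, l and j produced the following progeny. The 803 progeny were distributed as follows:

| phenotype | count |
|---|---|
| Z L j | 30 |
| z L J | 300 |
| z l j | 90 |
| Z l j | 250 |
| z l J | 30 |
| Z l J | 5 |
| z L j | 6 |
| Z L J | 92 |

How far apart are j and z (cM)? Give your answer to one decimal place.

The two most frequent reciprocal classes, Z l j and z L J, are the parental types, so the F1 was Z l j / z L J.
The two rarest classes, Z l J and z L j, are the double crossovers. Comparing them with the parentals, only the j allele has switched, so j is the middle locus and the order is l – j – z.
Crossovers in the j–z interval produce the single-crossover classes z l j and Z L J (90 + 92 = 182) plus the double crossovers (11).
RF(j–z) = (182 + 11) / 803 = 193/803 = 0.2403 → 24.0 cM.

24.0 cM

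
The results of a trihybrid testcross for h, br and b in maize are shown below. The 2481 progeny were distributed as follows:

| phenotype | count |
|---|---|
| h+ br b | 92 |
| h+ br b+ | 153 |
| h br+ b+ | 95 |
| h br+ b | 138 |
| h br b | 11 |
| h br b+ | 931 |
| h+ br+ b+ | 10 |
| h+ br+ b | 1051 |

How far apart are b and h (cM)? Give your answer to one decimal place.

The two most frequent reciprocal classes, h br b+ and h+ br+ b, are the parental types, so the F1 was h br b+ / h+ br+ b.
The two rarest classes, h br b and h+ br+ b+, are the double crossovers. Comparing them with the parentals, only the b allele has switched, so b is the middle locus and the order is br – b – h.
Crossovers in the b–h interval produce the single-crossover classes h+ br b+ and h br+ b (153 + 138 = 291) plus the double crossovers (21).
RF(b–h) = (291 + 21) / 2481 = 312/2481 = 0.1258 → 12.6 cM.

12.6 cM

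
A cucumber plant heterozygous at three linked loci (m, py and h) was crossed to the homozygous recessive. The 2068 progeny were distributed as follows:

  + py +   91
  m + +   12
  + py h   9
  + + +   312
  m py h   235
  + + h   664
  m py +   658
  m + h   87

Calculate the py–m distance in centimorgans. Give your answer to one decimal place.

The two most frequent reciprocal classes, m py + and + + h, are the parental types, so the F1 was m py + / + + h.
The two rarest classes, m + + and + py h, are the double crossovers. Comparing them with the parentals, only the py allele has switched, so py is the middle locus and the order is m – py – h.
Crossovers in the m–py interval produce the single-crossover classes + py + and m + h (91 + 87 = 178) plus the double crossovers (21).
RF(m–py) = (178 + 21) / 2068 = 199/2068 = 0.0962 → 9.6 centimorgans.

9.6 centimorgans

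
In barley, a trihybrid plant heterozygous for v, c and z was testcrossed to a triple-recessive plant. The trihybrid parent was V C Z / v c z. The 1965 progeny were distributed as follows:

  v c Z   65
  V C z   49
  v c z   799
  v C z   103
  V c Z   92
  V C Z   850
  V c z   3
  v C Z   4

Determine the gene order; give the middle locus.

v

The two rarest classes, v C Z and V c z, are the double crossovers. Comparing them with the parentals, only the v allele has switched, so v is the middle locus and the order is c – v – z.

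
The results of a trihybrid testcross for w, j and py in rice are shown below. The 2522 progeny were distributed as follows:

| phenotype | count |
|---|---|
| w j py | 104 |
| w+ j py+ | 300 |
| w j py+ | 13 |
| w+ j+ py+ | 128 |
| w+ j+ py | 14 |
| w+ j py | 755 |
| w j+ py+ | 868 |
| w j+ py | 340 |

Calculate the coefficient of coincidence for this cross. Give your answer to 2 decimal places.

The two most frequent reciprocal classes, w j+ py+ and w+ j py, are the parental types, so the F1 was w j+ py+ / w+ j py.
The two rarest classes, w j py+ and w+ j+ py, are the double crossovers. Comparing them with the parentals, only the j allele has switched, so j is the middle locus and the order is py – j – w.
py–j: (640 + 27)/2522 = 0.2645; j–w: (232 + 27)/2522 = 0.1027.
Expected DCO frequency = 0.2645 × 0.1027 ≈ 0.02716; observed = 27/2522 ≈ 0.01071.
Coefficient of coincidence = 0.01071/0.02716 ≈ 0.39.

0.39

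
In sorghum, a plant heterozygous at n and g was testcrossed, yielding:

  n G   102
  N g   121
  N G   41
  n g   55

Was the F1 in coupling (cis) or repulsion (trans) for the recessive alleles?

trans

The two most frequent classes are N g (121) and n G (102); these are the parental (non-recombinant) types.
So the F1 carried N g on one chromosome and n G on the other — the recessive alleles are on opposite chromosomes (trans / repulsion).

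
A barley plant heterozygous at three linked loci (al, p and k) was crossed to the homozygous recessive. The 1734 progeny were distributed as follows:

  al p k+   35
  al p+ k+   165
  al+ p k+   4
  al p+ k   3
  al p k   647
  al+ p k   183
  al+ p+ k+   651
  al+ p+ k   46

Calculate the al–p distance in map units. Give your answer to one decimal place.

20.5 map units

The two most frequent reciprocal classes, al p k and al+ p+ k+, are the parental types, so the F1 was al p k / al+ p+ k+.
The two rarest classes, al p+ k and al+ p k+, are the double crossovers. Comparing them with the parentals, only the p allele has switched, so p is the middle locus and the order is k – p – al.
Crossovers in the p–al interval produce the single-crossover classes al+ p k and al p+ k+ (183 + 165 = 348) plus the double crossovers (7).
RF(p–al) = (348 + 7) / 1734 = 355/1734 = 0.2047 → 20.5 map units.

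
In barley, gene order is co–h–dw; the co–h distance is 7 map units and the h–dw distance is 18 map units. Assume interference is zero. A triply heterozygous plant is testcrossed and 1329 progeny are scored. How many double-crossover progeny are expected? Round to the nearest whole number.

17

Map distances give recombination frequencies of 0.070 and 0.180 for the two intervals.
With no interference, expected double-crossover frequency = 0.070 × 0.180 = 0.01260.
Expected number = 0.01260 × 1329 = 16.75 ≈ 17.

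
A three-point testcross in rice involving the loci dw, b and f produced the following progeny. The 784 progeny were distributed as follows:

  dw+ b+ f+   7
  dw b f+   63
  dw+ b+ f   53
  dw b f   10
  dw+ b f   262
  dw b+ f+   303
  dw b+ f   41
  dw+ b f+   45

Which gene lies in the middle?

The two most frequent reciprocal classes, dw b+ f+ and dw+ b f, are the parental types, so the F1 was dw b+ f+ / dw+ b f.
The two rarest classes, dw+ b+ f+ and dw b f, are the double crossovers. Comparing them with the parentals, only the dw allele has switched, so dw is the middle locus and the order is f – dw – b.

dw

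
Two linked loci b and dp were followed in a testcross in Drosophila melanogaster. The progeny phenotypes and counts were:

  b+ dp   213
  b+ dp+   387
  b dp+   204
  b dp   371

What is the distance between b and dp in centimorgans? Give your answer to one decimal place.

The two most frequent classes, b+ dp+ (387) and b dp (371), are the parental types, so the F1 was b+ dp+ / b dp.
The recombinant classes are b+ dp and b dp+: 213 + 204 = 417.
Recombination frequency = 417/1175 = 0.3549 ≈ 35.5%, i.e. 35.5 centimorgans.

35.5 centimorgans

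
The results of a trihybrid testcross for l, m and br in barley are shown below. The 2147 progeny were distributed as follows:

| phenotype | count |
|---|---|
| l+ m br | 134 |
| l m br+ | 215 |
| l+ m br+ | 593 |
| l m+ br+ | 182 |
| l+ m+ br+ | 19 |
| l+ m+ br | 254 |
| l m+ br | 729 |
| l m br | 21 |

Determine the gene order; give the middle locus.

The two most frequent reciprocal classes, l m+ br and l+ m br+, are the parental types, so the F1 was l m+ br / l+ m br+.
The two rarest classes, l m br and l+ m+ br+, are the double crossovers. Comparing them with the parentals, only the m allele has switched, so m is the middle locus and the order is l – m – br.

m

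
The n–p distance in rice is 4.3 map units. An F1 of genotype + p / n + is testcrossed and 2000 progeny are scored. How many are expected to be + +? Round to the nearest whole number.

43

A map distance of 4.3 map units corresponds to a recombination frequency of 0.043.
The F1 is + p / n +, so + + is a recombinant gamete class with expected frequency r/2 = 0.043/2 = 0.0215.
Expected number = 0.0215 × 2000 = 43.00 ≈ 43.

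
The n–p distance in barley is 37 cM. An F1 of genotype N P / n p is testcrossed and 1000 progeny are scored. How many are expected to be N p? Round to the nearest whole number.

185

A map distance of 37 cM corresponds to a recombination frequency of 0.370.
The F1 is N P / n p, so N p is a recombinant gamete class with expected frequency r/2 = 0.370/2 = 0.1850.
Expected number = 0.1850 × 1000 = 185.00 ≈ 185.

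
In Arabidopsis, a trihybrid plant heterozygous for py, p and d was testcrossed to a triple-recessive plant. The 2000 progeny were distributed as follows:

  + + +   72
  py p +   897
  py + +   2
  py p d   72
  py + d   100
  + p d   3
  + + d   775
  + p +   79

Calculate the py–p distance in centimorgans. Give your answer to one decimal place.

9.2 centimorgans

The two most frequent reciprocal classes, + + d and py p +, are the parental types, so the F1 was + + d / py p +.
The two rarest classes, + p d and py + +, are the double crossovers. Comparing them with the parentals, only the p allele has switched, so p is the middle locus and the order is py – p – d.
Crossovers in the py–p interval produce the single-crossover classes py + d and + p + (100 + 79 = 179) plus the double crossovers (5).
RF(py–p) = (179 + 5) / 2000 = 184/2000 = 0.0920 → 9.2 centimorgans.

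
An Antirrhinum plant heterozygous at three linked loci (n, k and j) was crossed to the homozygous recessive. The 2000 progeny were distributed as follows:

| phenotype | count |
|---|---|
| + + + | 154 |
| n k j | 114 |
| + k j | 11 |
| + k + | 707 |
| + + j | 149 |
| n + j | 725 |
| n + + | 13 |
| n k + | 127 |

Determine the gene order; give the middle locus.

j

The two most frequent reciprocal classes, + k + and n + j, are the parental types, so the F1 was + k + / n + j.
The two rarest classes, + k j and n + +, are the double crossovers. Comparing them with the parentals, only the j allele has switched, so j is the middle locus and the order is n – j – k.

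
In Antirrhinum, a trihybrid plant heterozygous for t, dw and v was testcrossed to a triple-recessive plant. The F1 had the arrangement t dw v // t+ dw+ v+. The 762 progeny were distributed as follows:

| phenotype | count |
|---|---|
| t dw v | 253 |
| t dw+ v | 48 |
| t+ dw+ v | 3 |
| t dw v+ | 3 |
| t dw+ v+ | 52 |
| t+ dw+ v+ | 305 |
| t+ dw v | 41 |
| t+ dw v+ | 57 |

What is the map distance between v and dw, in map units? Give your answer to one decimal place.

The two rarest classes, t dw v+ and t+ dw+ v, are the double crossovers. Comparing them with the parentals, only the v allele has switched, so v is the middle locus and the order is dw – v – t.
Crossovers in the dw–v interval produce the single-crossover classes t dw+ v and t+ dw v+ (48 + 57 = 105) plus the double crossovers (6).
RF(dw–v) = (105 + 6) / 762 = 111/762 = 0.1457 → 14.6 map units.

14.6 map units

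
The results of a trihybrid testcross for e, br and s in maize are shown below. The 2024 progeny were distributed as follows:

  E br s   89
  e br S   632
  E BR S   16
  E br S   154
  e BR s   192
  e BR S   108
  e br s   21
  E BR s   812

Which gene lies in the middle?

s

The two most frequent reciprocal classes, e br S and E BR s, are the parental types, so the F1 was e br S / E BR s.
The two rarest classes, e br s and E BR S, are the double crossovers. Comparing them with the parentals, only the s allele has switched, so s is the middle locus and the order is br – s – e.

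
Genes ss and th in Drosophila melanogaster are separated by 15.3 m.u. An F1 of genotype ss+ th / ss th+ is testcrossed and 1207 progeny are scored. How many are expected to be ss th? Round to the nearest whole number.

92

A map distance of 15.3 m.u. corresponds to a recombination frequency of 0.153.
The F1 is ss+ th / ss th+, so ss th is a recombinant gamete class with expected frequency r/2 = 0.153/2 = 0.0765.
Expected number = 0.0765 × 1207 = 92.34 ≈ 92.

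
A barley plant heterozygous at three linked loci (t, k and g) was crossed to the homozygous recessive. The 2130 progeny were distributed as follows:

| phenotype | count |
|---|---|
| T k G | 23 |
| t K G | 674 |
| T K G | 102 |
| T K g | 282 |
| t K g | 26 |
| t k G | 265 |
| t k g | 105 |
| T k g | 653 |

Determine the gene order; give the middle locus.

The two most frequent reciprocal classes, T k g and t K G, are the parental types, so the F1 was T k g / t K G.
The two rarest classes, T k G and t K g, are the double crossovers. Comparing them with the parentals, only the g allele has switched, so g is the middle locus and the order is t – g – k.

g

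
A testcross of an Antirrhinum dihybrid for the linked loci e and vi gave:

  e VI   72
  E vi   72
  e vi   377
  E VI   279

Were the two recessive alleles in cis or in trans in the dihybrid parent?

cis

The two most frequent classes are E VI (279) and e vi (377); these are the parental (non-recombinant) types.
So the F1 carried E VI on one chromosome and e vi on the other — the recessive alleles are on the same chromosome (cis / coupling).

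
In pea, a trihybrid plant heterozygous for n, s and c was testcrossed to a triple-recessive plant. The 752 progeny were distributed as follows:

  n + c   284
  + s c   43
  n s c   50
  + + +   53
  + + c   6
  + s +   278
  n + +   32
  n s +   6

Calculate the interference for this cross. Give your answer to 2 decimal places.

The two most frequent reciprocal classes, n + c and + s +, are the parental types, so the F1 was n + c / + s +.
The two rarest classes, + + c and n s +, are the double crossovers. Comparing them with the parentals, only the n allele has switched, so n is the middle locus and the order is s – n – c.
s–n: (103 + 12)/752 = 0.1529; n–c: (75 + 12)/752 = 0.1157.
Expected DCO frequency = 0.1529 × 0.1157 ≈ 0.01769; observed = 12/752 ≈ 0.01596.
Coefficient of coincidence = 0.01596/0.01769 ≈ 0.90; interference = 1 − 0.90 = 0.10.

0.10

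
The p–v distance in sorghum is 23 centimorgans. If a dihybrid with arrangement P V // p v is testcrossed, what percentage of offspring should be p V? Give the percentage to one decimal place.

11.5%

A map distance of 23 centimorgans corresponds to a recombination frequency of 0.230.
The F1 is P V / p v, so p V is a recombinant gamete class with expected frequency r/2 = 0.230/2 = 0.1150.
That is 0.1150 = 11.5% of the progeny.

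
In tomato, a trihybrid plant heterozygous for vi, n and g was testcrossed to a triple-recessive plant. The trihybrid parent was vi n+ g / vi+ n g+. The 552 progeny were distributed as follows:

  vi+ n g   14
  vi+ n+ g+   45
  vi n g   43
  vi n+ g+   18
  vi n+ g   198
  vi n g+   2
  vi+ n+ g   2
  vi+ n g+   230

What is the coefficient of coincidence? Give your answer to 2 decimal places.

0.67

The two rarest classes, vi+ n+ g and vi n g+, are the double crossovers. Comparing them with the parentals, only the vi allele has switched, so vi is the middle locus and the order is n – vi – g.
n–vi: (88 + 4)/552 = 0.1667; vi–g: (32 + 4)/552 = 0.0652.
Expected DCO frequency = 0.1667 × 0.0652 ≈ 0.01087; observed = 4/552 ≈ 0.00725.
Coefficient of coincidence = 0.00725/0.01087 ≈ 0.67.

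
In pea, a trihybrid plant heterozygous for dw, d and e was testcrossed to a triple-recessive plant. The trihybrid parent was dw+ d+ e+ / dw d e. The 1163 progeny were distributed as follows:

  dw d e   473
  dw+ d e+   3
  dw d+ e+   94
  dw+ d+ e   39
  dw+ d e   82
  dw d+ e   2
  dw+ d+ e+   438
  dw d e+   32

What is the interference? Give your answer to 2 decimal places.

The two rarest classes, dw+ d e+ and dw d+ e, are the double crossovers. Comparing them with the parentals, only the d allele has switched, so d is the middle locus and the order is e – d – dw.
e–d: (71 + 5)/1163 = 0.0653; d–dw: (176 + 5)/1163 = 0.1556.
Expected DCO frequency = 0.0653 × 0.1556 ≈ 0.01016; observed = 5/1163 ≈ 0.00430.
Coefficient of coincidence = 0.00430/0.01016 ≈ 0.42; interference = 1 − 0.42 = 0.58.

0.58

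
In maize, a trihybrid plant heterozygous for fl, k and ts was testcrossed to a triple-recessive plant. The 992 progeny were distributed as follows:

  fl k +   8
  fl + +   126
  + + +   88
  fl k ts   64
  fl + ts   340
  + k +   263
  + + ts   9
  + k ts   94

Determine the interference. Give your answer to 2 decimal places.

The two most frequent reciprocal classes, + k + and fl + ts, are the parental types, so the F1 was + k + / fl + ts.
The two rarest classes, fl k + and + + ts, are the double crossovers. Comparing them with the parentals, only the fl allele has switched, so fl is the middle locus and the order is ts – fl – k.
ts–fl: (220 + 17)/992 = 0.2389; fl–k: (152 + 17)/992 = 0.1704.
Expected DCO frequency = 0.2389 × 0.1704 ≈ 0.04071; observed = 17/992 ≈ 0.01714.
Coefficient of coincidence = 0.01714/0.04071 ≈ 0.42; interference = 1 − 0.42 = 0.58.

0.58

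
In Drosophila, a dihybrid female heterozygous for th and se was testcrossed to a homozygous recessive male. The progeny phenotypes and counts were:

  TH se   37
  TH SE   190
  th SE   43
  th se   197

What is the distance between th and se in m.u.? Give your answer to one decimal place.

17.1 m.u.

The two most frequent classes, TH SE (190) and th se (197), are the parental types, so the F1 was TH SE / th se.
The recombinant classes are TH se and th SE: 37 + 43 = 80.
Recombination frequency = 80/467 = 0.1713 ≈ 17.1%, i.e. 17.1 m.u.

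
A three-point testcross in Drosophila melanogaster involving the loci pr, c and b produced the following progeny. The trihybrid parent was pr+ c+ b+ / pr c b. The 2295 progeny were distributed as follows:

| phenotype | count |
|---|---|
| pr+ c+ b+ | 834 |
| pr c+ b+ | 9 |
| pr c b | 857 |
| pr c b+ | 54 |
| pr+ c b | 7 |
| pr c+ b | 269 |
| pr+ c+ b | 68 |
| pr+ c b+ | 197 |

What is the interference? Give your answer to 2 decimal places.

The two rarest classes, pr c+ b+ and pr+ c b, are the double crossovers. Comparing them with the parentals, only the pr allele has switched, so pr is the middle locus and the order is b – pr – c.
b–pr: (122 + 16)/2295 = 0.0601; pr–c: (466 + 16)/2295 = 0.2100.
Expected DCO frequency = 0.0601 × 0.2100 ≈ 0.01262; observed = 16/2295 ≈ 0.00697.
Coefficient of coincidence = 0.00697/0.01262 ≈ 0.55; interference = 1 − 0.55 = 0.45.

0.45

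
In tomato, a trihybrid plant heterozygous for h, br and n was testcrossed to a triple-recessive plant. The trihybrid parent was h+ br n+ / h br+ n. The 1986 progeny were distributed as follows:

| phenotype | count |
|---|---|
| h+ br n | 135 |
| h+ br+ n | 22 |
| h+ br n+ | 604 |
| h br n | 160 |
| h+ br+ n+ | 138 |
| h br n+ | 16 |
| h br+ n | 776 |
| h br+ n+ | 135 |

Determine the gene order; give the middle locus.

h

The two rarest classes, h br n+ and h+ br+ n, are the double crossovers. Comparing them with the parentals, only the h allele has switched, so h is the middle locus and the order is br – h – n.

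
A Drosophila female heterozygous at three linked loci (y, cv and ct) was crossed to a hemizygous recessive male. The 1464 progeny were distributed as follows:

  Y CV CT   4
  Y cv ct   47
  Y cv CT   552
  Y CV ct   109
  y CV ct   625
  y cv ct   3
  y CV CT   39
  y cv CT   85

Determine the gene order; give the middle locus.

cv

The two most frequent reciprocal classes, Y cv CT and y CV ct, are the parental types, so the F1 was Y cv CT / y CV ct.
The two rarest classes, Y CV CT and y cv ct, are the double crossovers. Comparing them with the parentals, only the cv allele has switched, so cv is the middle locus and the order is ct – cv – y.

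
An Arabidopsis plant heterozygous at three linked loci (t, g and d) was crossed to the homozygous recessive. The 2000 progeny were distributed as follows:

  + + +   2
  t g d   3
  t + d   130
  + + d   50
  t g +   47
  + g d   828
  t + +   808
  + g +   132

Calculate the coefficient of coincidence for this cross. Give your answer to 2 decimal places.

0.37

The two most frequent reciprocal classes, t + + and + g d, are the parental types, so the F1 was t + + / + g d.
The two rarest classes, + + + and t g d, are the double crossovers. Comparing them with the parentals, only the t allele has switched, so t is the middle locus and the order is d – t – g.
d–t: (262 + 5)/2000 = 0.1335; t–g: (97 + 5)/2000 = 0.0510.
Expected DCO frequency = 0.1335 × 0.0510 ≈ 0.00681; observed = 5/2000 ≈ 0.00250.
Coefficient of coincidence = 0.00250/0.00681 ≈ 0.37.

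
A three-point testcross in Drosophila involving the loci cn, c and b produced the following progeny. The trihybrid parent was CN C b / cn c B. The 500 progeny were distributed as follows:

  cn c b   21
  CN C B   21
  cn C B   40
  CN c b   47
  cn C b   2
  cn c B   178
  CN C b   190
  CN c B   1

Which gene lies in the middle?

cn

The two rarest classes, cn C b and CN c B, are the double crossovers. Comparing them with the parentals, only the cn allele has switched, so cn is the middle locus and the order is b – cn – c.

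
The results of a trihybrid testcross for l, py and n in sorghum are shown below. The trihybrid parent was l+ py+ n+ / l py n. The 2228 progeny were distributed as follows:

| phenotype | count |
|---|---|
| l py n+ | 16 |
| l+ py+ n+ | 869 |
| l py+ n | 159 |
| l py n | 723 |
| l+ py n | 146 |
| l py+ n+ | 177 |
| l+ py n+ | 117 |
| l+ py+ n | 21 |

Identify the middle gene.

The two rarest classes, l+ py+ n and l py n+, are the double crossovers. Comparing them with the parentals, only the n allele has switched, so n is the middle locus and the order is l – n – py.

n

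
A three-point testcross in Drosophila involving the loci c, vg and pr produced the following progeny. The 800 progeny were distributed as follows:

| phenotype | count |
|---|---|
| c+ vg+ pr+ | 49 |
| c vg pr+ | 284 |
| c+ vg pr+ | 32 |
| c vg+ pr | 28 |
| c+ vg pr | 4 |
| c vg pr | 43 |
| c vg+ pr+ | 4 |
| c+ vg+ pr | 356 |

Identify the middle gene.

vg

The two most frequent reciprocal classes, c vg pr+ and c+ vg+ pr, are the parental types, so the F1 was c vg pr+ / c+ vg+ pr.
The two rarest classes, c vg+ pr+ and c+ vg pr, are the double crossovers. Comparing them with the parentals, only the vg allele has switched, so vg is the middle locus and the order is pr – vg – c.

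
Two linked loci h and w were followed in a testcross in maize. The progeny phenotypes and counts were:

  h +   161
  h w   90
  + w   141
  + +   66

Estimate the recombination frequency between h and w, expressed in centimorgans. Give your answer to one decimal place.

The two most frequent classes, + w (141) and h + (161), are the parental types, so the F1 was + w / h +.
The recombinant classes are + + and h w: 66 + 90 = 156.
Recombination frequency = 156/458 = 0.3406 ≈ 34.1%, i.e. 34.1 centimorgans.

34.1 centimorgans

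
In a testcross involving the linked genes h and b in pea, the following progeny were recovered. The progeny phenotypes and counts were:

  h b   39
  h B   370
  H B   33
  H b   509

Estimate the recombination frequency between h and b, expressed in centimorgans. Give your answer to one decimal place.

The two most frequent classes, H b (509) and h B (370), are the parental types, so the F1 was H b / h B.
The recombinant classes are H B and h b: 33 + 39 = 72.
Recombination frequency = 72/951 = 0.0757 ≈ 7.6%, i.e. 7.6 centimorgans.

7.6 centimorgans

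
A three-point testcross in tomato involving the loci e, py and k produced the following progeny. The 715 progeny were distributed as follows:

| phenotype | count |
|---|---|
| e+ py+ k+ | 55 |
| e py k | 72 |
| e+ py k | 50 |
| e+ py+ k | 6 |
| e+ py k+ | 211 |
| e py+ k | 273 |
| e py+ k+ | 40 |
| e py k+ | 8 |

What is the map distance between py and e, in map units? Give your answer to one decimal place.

19.7 map units

The two most frequent reciprocal classes, e py+ k and e+ py k+, are the parental types, so the F1 was e py+ k / e+ py k+.
The two rarest classes, e+ py+ k and e py k+, are the double crossovers. Comparing them with the parentals, only the e allele has switched, so e is the middle locus and the order is k – e – py.
Crossovers in the e–py interval produce the single-crossover classes e py k and e+ py+ k+ (72 + 55 = 127) plus the double crossovers (14).
RF(e–py) = (127 + 14) / 715 = 141/715 = 0.1972 → 19.7 map units.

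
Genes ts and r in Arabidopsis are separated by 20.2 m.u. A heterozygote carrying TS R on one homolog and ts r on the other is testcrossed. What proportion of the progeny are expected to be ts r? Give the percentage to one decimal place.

39.9%

A map distance of 20.2 m.u. corresponds to a recombination frequency of 0.202.
The F1 is TS R / ts r, so ts r is a parental gamete class with expected frequency (1 − r)/2 = 0.798/2 = 0.3990.
That is 0.3990 = 39.9% of the progeny.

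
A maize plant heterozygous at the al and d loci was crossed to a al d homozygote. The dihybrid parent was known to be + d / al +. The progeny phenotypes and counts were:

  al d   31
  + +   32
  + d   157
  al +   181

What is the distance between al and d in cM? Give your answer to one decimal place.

15.7 cM

The recombinant classes are + + and al d: 32 + 31 = 63.
Recombination frequency = 63/401 = 0.1571 ≈ 15.7%, i.e. 15.7 cM.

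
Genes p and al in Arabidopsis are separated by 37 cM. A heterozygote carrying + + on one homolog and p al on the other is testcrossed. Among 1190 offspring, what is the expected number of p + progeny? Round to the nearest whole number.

A map distance of 37 cM corresponds to a recombination frequency of 0.370.
The F1 is + + / p al, so p + is a recombinant gamete class with expected frequency r/2 = 0.370/2 = 0.1850.
Expected number = 0.1850 × 1190 = 220.15 ≈ 220.

220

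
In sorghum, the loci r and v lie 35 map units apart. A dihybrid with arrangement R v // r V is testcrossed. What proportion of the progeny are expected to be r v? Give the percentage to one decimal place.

A map distance of 35 map units corresponds to a recombination frequency of 0.350.
The F1 is R v / r V, so r v is a recombinant gamete class with expected frequency r/2 = 0.350/2 = 0.1750.
That is 0.1750 = 17.5% of the progeny.

17.5%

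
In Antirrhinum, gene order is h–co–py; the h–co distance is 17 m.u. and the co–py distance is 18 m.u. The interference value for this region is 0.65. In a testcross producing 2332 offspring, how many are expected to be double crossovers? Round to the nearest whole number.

25

Map distances give recombination frequencies of 0.170 and 0.180 for the two intervals.
With interference 0.65 (so coincidence = 0.35), expected double-crossover frequency = 0.170 × 0.180 × 0.35 = 0.01071.
Expected number = 0.01071 × 2332 = 24.98 ≈ 25.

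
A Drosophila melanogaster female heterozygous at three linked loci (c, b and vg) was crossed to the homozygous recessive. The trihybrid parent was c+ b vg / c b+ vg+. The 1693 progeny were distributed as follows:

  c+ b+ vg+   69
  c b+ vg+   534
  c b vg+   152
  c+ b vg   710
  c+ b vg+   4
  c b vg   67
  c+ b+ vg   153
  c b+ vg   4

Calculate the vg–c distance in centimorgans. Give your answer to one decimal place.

The two rarest classes, c+ b vg+ and c b+ vg, are the double crossovers. Comparing them with the parentals, only the vg allele has switched, so vg is the middle locus and the order is c – vg – b.
Crossovers in the c–vg interval produce the single-crossover classes c b vg and c+ b+ vg+ (67 + 69 = 136) plus the double crossovers (8).
RF(c–vg) = (136 + 8) / 1693 = 144/1693 = 0.0851 → 8.5 centimorgans.

8.5 centimorgans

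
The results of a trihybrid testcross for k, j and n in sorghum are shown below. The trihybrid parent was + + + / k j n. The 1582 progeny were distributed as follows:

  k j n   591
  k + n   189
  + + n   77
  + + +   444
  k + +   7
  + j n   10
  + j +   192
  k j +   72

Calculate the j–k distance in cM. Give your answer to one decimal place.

The two rarest classes, k + + and + j n, are the double crossovers. Comparing them with the parentals, only the k allele has switched, so k is the middle locus and the order is j – k – n.
Crossovers in the j–k interval produce the single-crossover classes + j + and k + n (192 + 189 = 381) plus the double crossovers (17).
RF(j–k) = (381 + 17) / 1582 = 398/1582 = 0.2516 → 25.2 cM.

25.2 cM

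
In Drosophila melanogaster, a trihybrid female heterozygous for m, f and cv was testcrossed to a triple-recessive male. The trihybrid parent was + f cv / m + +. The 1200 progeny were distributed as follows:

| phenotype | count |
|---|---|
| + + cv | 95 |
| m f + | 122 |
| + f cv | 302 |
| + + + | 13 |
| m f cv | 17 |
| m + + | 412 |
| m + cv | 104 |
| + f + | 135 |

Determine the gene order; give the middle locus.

The two rarest classes, m f cv and + + +, are the double crossovers. Comparing them with the parentals, only the m allele has switched, so m is the middle locus and the order is f – m – cv.

m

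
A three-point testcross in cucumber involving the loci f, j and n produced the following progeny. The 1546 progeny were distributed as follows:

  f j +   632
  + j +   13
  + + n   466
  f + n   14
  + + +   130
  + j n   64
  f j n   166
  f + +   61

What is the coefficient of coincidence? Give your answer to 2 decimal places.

0.85

The two most frequent reciprocal classes, f j + and + + n, are the parental types, so the F1 was f j + / + + n.
The two rarest classes, + j + and f + n, are the double crossovers. Comparing them with the parentals, only the f allele has switched, so f is the middle locus and the order is n – f – j.
n–f: (296 + 27)/1546 = 0.2089; f–j: (125 + 27)/1546 = 0.0983.
Expected DCO frequency = 0.2089 × 0.0983 ≈ 0.02053; observed = 27/1546 ≈ 0.01746.
Coefficient of coincidence = 0.01746/0.02053 ≈ 0.85.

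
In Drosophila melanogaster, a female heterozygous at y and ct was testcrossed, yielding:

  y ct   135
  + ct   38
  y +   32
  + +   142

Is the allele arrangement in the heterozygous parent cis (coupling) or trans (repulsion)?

The two most frequent classes are + + (142) and y ct (135); these are the parental (non-recombinant) types.
So the F1 carried + + on one chromosome and y ct on the other — the recessive alleles are on the same chromosome (cis / coupling).

cis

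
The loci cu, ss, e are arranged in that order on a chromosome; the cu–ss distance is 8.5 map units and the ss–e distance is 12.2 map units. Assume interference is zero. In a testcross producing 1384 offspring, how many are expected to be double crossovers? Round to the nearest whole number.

14

Map distances give recombination frequencies of 0.085 and 0.122 for the two intervals.
With no interference, expected double-crossover frequency = 0.085 × 0.122 = 0.01037.
Expected number = 0.01037 × 1384 = 14.35 ≈ 14.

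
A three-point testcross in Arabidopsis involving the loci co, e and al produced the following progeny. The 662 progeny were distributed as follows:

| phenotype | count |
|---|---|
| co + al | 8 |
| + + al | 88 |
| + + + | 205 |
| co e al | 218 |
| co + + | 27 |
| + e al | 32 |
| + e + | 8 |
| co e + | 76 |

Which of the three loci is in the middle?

The two most frequent reciprocal classes, co e al and + + +, are the parental types, so the F1 was co e al / + + +.
The two rarest classes, co + al and + e +, are the double crossovers. Comparing them with the parentals, only the e allele has switched, so e is the middle locus and the order is co – e – al.

e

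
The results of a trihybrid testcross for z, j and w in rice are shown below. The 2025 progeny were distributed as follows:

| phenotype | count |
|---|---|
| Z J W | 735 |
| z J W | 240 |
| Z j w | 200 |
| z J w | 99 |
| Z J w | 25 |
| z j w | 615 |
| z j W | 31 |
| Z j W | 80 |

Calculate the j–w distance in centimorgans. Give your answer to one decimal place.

11.6 centimorgans

The two most frequent reciprocal classes, Z J W and z j w, are the parental types, so the F1 was Z J W / z j w.
The two rarest classes, Z J w and z j W, are the double crossovers. Comparing them with the parentals, only the w allele has switched, so w is the middle locus and the order is z – w – j.
Crossovers in the w–j interval produce the single-crossover classes Z j W and z J w (80 + 99 = 179) plus the double crossovers (56).
RF(w–j) = (179 + 56) / 2025 = 235/2025 = 0.1160 → 11.6 centimorgans.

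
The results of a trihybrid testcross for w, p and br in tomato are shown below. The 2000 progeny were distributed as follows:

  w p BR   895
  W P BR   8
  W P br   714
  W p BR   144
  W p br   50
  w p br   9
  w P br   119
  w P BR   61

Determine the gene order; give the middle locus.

br

The two most frequent reciprocal classes, w p BR and W P br, are the parental types, so the F1 was w p BR / W P br.
The two rarest classes, w p br and W P BR, are the double crossovers. Comparing them with the parentals, only the br allele has switched, so br is the middle locus and the order is p – br – w.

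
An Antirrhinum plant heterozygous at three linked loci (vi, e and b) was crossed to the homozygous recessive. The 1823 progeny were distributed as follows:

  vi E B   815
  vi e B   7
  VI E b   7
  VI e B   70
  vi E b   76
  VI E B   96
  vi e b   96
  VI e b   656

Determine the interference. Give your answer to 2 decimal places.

0.23

The two most frequent reciprocal classes, VI e b and vi E B, are the parental types, so the F1 was VI e b / vi E B.
The two rarest classes, VI E b and vi e B, are the double crossovers. Comparing them with the parentals, only the e allele has switched, so e is the middle locus and the order is vi – e – b.
vi–e: (192 + 14)/1823 = 0.1130; e–b: (146 + 14)/1823 = 0.0878.
Expected DCO frequency = 0.1130 × 0.0878 ≈ 0.00992; observed = 14/1823 ≈ 0.00768.
Coefficient of coincidence = 0.00768/0.00992 ≈ 0.77; interference = 1 − 0.77 = 0.23.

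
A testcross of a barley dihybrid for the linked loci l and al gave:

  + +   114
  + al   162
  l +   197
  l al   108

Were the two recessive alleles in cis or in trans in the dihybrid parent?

The two most frequent classes are + al (162) and l + (197); these are the parental (non-recombinant) types.
So the F1 carried + al on one chromosome and l + on the other — the recessive alleles are on opposite chromosomes (trans / repulsion).

trans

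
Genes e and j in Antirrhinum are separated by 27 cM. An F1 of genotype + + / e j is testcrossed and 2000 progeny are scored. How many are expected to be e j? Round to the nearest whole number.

A map distance of 27 cM corresponds to a recombination frequency of 0.270.
The F1 is + + / e j, so e j is a parental gamete class with expected frequency (1 − r)/2 = 0.730/2 = 0.3650.
Expected number = 0.3650 × 2000 = 730.00 ≈ 730.

730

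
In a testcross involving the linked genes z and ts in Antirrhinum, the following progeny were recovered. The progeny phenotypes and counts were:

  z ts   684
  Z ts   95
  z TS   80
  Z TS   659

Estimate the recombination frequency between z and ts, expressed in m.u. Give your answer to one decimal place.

The two most frequent classes, Z TS (659) and z ts (684), are the parental types, so the F1 was Z TS / z ts.
The recombinant classes are Z ts and z TS: 95 + 80 = 175.
Recombination frequency = 175/1518 = 0.1153 ≈ 11.5%, i.e. 11.5 m.u.

11.5 m.u.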